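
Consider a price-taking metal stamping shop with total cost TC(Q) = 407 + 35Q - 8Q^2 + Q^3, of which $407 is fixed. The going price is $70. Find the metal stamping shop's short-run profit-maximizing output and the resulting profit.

AVC = 35 - 8Q + Q^2 has its minimum $19 at Q = 4; price $70 clears that bar, so the firm operates.
With MC = 35 - 16Q + 3Q^2, P = MC on the upward-sloping part at Q* = 7.
TR = 70·7 = 490. TC = 407 + 196 = 603. Profit = 490 − 603 = -$113.
Shutting down would mean losing the fixed cost of $407, so operating at a loss of $113 is better by $294.

Profit = -$113 at Q = 7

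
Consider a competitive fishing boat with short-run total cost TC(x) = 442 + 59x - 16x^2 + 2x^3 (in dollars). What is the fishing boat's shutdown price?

$27 per unit

The shutdown price is the minimum of AVC. VC = 59x - 16x^2 + 2x^3, so AVC = 59 - 16x + 2x^2.
At the minimum of AVC, MC = AVC. MC = 59 - 32x + 6x^2; setting MC = AVC gives 4x^2 - 16x = 0, so x = 4. min AVC = 27.
The firm shuts down for any P below $27.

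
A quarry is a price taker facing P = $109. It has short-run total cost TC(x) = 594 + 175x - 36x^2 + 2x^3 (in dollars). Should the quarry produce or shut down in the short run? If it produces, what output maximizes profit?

Produce at x = 11

Variable cost is VC = 175x - 36x^2 + 2x^3, so AVC = VC/x = 175 - 36x + 2x^2 and MC = dTC/dx = 175 - 72x + 6x^2.
AVC is minimized where dAVC/dx = -36 + 4x = 0, at x = 9; min AVC = 175 - 36·9 + 2·9^2 = $13.
Since P = $109 ≥ min AVC = $13, price covers variable cost and the firm should produce.
Set P = MC: 109 = 175 - 72x + 6x^2 → 66 - 72x + 6x^2 = 0. The roots are x = 1 and x = 11; the profit-maximizing output is on the rising part of MC, so x* = 11.
Check: AVC at x = 11 is $21 ≤ P, so revenue covers variable cost.
Profit = P·x − TC = 109·11 − 825 = $374.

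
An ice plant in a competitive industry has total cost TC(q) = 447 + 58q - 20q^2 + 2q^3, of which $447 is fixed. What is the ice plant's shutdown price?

$8 per unit

Short-run supply begins at min AVC. From VC = 58q - 20q^2 + 2q^3, AVC = 58 - 20q + 2q^2.
At the minimum of AVC, MC = AVC. MC = 58 - 40q + 6q^2; setting MC = AVC gives 4q^2 - 20q = 0, so q = 5. min AVC = 8.
So the shutdown price is $8.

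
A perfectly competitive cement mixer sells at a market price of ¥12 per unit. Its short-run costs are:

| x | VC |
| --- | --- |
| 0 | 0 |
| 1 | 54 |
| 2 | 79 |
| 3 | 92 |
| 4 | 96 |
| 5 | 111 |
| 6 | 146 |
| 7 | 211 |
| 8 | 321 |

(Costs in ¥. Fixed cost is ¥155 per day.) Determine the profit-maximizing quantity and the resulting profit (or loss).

Compute π = P·x − TC at each output: x=0: -155; x=1: -197; x=2: -210; x=3: -211; x=4: -203; x=5: -206; x=6: -229; x=7: -282; x=8: -380.
Profit is highest at x = 0. Equivalently, the lowest AVC in the table is 111/5 ≈ ¥22.20 at x = 5, and P = ¥12 falls below it — price never covers variable cost, so the firm shuts down and loses only its fixed cost.

x = 0 (shut down); profit = -¥155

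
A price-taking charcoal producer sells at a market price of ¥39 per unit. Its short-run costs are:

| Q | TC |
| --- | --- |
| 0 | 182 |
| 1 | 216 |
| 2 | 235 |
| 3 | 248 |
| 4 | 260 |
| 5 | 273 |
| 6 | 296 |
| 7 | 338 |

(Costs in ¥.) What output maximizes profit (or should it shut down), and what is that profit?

Profit at each row (π = 39Q − TC): Q=0: -182; Q=1: -177; Q=2: -157; Q=3: -131; Q=4: -104; Q=5: -78; Q=6: -62; Q=7: -65.
Profit is maximized at Q = 6. AVC there is 114/6 = ¥19 ≤ P, so producing beats shutting down (which would give -¥182).

Q = 6; profit = -¥62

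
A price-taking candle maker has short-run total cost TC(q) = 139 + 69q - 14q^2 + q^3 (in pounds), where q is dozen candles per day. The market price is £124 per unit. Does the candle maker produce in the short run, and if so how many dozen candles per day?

Produce at q = 11

Variable cost is VC = 69q - 14q^2 + q^3, so AVC = VC/q = 69 - 14q + q^2 and MC = dTC/dq = 69 - 28q + 3q^2.
AVC is minimized where dAVC/dq = -14 + 2q = 0, at q = 7; min AVC = 69 - 14·7 + 7^2 = £20.
Since P = £124 ≥ min AVC = £20, price covers variable cost and the firm should produce.
Set P = MC: 124 = 69 - 28q + 3q^2 → -55 - 28q + 3q^2 = 0. The roots are q = -5/3 and q = 11; the profit-maximizing output is on the rising part of MC, so q* = 11.
Check: AVC at q = 11 is £36 ≤ P, so revenue covers variable cost.
Profit = P·q − TC = 124·11 − 535 = £829.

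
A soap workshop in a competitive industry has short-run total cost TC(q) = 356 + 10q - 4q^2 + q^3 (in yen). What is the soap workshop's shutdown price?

¥6 per unit

The firm shuts down when price falls below the minimum of average variable cost. AVC = VC/q = 10 - 4q + q^2.
dAVC/dq = -4 + 2q = 0 gives q = 2. min AVC = 10 - 4·2 + 2^2 = 6.
For P < ¥6 the firm produces nothing.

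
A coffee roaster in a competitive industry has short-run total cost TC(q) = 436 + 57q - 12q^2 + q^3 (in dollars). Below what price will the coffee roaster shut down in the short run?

$21 per unit

Short-run supply begins at min AVC. From VC = 57q - 12q^2 + q^3, AVC = 57 - 12q + q^2.
At the minimum of AVC, MC = AVC. MC = 57 - 24q + 3q^2; setting MC = AVC gives 2q^2 - 12q = 0, so q = 6. min AVC = 21.
So the shutdown price is $21.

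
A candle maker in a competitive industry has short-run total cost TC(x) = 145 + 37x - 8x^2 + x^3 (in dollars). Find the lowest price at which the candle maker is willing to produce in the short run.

Short-run supply begins at min AVC. From VC = 37x - 8x^2 + x^3, AVC = 37 - 8x + x^2.
At the minimum of AVC, MC = AVC. MC = 37 - 16x + 3x^2; setting MC = AVC gives 2x^2 - 8x = 0, so x = 4. min AVC = 21.
The firm shuts down for any P below $21.

$21 per unit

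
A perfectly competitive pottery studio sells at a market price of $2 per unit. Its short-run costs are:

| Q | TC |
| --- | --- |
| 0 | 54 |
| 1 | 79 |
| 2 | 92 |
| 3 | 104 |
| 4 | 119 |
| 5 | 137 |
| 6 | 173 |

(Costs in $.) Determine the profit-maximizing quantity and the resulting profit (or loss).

Q = 0 (shut down); profit = -$54

Profit at each row (π = 2Q − TC): Q=0: -54; Q=1: -77; Q=2: -88; Q=3: -98; Q=4: -111; Q=5: -127; Q=6: -161.
Profit is highest at Q = 0. Equivalently, the lowest AVC in the table is 65/4 ≈ $16.25 at Q = 4, and P = $2 falls below it — price never covers variable cost, so the firm shuts down and loses only its fixed cost.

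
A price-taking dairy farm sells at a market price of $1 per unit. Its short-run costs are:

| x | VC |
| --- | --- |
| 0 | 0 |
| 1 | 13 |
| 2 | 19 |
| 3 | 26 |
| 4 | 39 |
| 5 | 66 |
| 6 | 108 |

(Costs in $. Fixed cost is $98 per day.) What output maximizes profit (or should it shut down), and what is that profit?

x = 0 (shut down); profit = -$98

Profit at each row (π = 1x − TC): x=0: -98; x=1: -110; x=2: -115; x=3: -121; x=4: -133; x=5: -159; x=6: -200.
Profit is highest at x = 0. Equivalently, the lowest AVC in the table is 26/3 ≈ $8.67 at x = 3, and P = $1 falls below it — price never covers variable cost, so the firm shuts down and loses only its fixed cost.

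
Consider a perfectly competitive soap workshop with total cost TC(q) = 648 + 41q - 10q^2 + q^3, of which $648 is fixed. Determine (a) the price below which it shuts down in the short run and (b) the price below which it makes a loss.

AVC = 41 - 10q + q^2; minimized at q = 5, giving min AVC = $16. That is the shutdown price.
ATC = 648/q + 41 - 10q + q^2. Setting dATC/dq = −648/q^2 − 10 + 2q = 0 gives q = 9 (since 2·9^3 − 10·9^2 = 648).
min ATC = 648/9 + 41 − 10·9 + 9^2 = $104. That is the break-even price.
Between these two prices the firm operates at a loss; above $104 it earns a profit.

Shutdown price = $16; break-even price = $104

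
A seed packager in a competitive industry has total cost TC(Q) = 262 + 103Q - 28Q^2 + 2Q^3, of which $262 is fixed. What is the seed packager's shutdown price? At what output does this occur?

$5 per unit, at Q = 7

The shutdown price is the minimum of AVC. VC = 103Q - 28Q^2 + 2Q^3, so AVC = 103 - 28Q + 2Q^2.
dAVC/dQ = -28 + 4Q = 0 gives Q = 7. min AVC = 103 - 28·7 + 2·7^2 = 5.
The firm shuts down for any P below $5.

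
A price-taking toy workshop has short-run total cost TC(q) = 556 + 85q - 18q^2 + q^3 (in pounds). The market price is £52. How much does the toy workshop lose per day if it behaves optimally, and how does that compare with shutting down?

Profit = -£72 at q = 11

AVC = 85 - 18q + q^2; min AVC = £4 at q = 9. Since P = £52 ≥ min AVC, the firm produces.
MC = 85 - 36q + 3q^2. Setting P = MC and taking the root on the rising branch gives q* = 11.
TR = 52·11 = 572. TC = 556 + 88 = 644. Profit = 572 − 644 = -£72.
By producing, the firm covers all variable cost plus £484 of fixed cost; shutting down would lose the full £556.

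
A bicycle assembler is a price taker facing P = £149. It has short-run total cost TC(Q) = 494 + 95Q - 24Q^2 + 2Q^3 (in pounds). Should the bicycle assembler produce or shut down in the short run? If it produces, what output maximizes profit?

Produce at Q = 9

From TC, MC = TC'(Q) = 95 - 48Q + 6Q^2 and AVC = VC/Q = 95 - 24Q + 2Q^2.
The AVC parabola has its vertex at Q = 24/4 = 6, where AVC = 95 - 24·6 + 2·6^2 = £23.
Because £149 ≥ £23, revenue can cover variable cost; the firm operates.
P = MC gives -54 - 48Q + 6Q^2 = 0, with roots -1 and 9. Take the larger (rising MC): Q* = 9.
Check: AVC at Q = 9 is £41 ≤ P, so revenue covers variable cost.
Profit = P·Q − TC = 149·9 − 863 = £478.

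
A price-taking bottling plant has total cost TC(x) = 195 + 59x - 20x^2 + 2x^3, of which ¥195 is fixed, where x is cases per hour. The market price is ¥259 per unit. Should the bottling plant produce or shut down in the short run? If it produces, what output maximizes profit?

Produce at x = 10

From TC, MC = TC'(x) = 59 - 40x + 6x^2 and AVC = VC/x = 59 - 20x + 2x^2.
The AVC parabola has its vertex at x = 20/4 = 5, where AVC = 59 - 20·5 + 2·5^2 = ¥9.
Because ¥259 ≥ ¥9, revenue can cover variable cost; the firm operates.
P = MC gives -200 - 40x + 6x^2 = 0, with roots -10/3 and 10. Take the larger (rising MC): x* = 10.
Check: AVC at x = 10 is ¥59 ≤ P, so revenue covers variable cost.
Profit = P·x − TC = 259·10 − 785 = ¥1805.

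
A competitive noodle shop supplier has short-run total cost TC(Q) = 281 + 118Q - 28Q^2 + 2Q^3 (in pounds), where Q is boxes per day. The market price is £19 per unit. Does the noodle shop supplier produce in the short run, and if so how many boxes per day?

Strip out fixed cost: VC = 118Q - 28Q^2 + 2Q^3. Then AVC = 118 - 28Q + 2Q^2 and MC = 118 - 56Q + 6Q^2.
AVC hits its minimum where MC = AVC, at Q = 7, giving min AVC = 118 - 28·7 + 2·7^2 = £20.
Since P = £19 < min AVC = £20, price fails to cover variable cost at any output.
Shutting down limits the loss to fixed cost, £281.

Shut down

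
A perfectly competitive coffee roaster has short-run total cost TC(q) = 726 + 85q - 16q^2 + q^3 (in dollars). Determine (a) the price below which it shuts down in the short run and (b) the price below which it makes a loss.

AVC = 85 - 16q + q^2; minimized at q = 8, giving min AVC = $21. That is the shutdown price.
ATC = 726/q + 85 - 16q + q^2. Setting dATC/dq = −726/q^2 − 16 + 2q = 0 gives q = 11 (since 2·11^3 − 16·11^2 = 726).
min ATC = 726/11 + 85 − 16·11 + 11^2 = $96. That is the break-even price.
Between these two prices the firm operates at a loss; above $96 it earns a profit.

Shutdown price = $21; break-even price = $96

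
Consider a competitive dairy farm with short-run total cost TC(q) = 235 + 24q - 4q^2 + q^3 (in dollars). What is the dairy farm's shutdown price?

The firm shuts down when price falls below the minimum of average variable cost. AVC = VC/q = 24 - 4q + q^2.
dAVC/dq = -4 + 2q = 0 gives q = 2. min AVC = 24 - 4·2 + 2^2 = 20.
So the shutdown price is $20.

$20 per unit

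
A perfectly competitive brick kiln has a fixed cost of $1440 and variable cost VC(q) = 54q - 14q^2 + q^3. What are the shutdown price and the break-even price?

AVC = 54 - 14q + q^2; minimized at q = 7, giving min AVC = $5. That is the shutdown price.
ATC = 1440/q + 54 - 14q + q^2. Setting dATC/dq = −1440/q^2 − 14 + 2q = 0 gives q = 12 (since 2·12^3 − 14·12^2 = 1440).
min ATC = 1440/12 + 54 − 14·12 + 12^2 = $150. That is the break-even price.
Between these two prices the firm operates at a loss; above $150 it earns a profit.

Shutdown price = $5; break-even price = $150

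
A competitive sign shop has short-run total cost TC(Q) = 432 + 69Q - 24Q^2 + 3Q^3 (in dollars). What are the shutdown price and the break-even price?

Shutdown price = $21; break-even price = $105

AVC = 69 - 24Q + 3Q^2; minimized at Q = 4, giving min AVC = $21. That is the shutdown price.
ATC = 432/Q + 69 - 24Q + 3Q^2. Setting dATC/dQ = −432/Q^2 − 24 + 6Q = 0 gives Q = 6 (since 6·6^3 − 24·6^2 = 432).
min ATC = 432/6 + 69 − 24·6 + 3·6^2 = $105. That is the break-even price.
Between these two prices the firm operates at a loss; above $105 it earns a profit.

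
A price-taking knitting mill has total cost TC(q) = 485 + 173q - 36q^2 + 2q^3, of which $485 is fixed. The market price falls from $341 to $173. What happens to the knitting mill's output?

Output falls from 14 to 12

MC = 173 - 72q + 6q^2; the shutdown threshold is min AVC = $11 (at q = 9).
With P = $341 above the shutdown price, P = MC gives q = 14.
At P = $173 ≥ min AVC, set P = MC: q = 12. The firm stays open but cuts output.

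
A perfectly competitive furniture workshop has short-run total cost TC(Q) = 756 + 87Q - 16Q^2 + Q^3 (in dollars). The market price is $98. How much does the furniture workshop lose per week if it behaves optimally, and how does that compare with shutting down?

AVC = 87 - 16Q + Q^2; min AVC = $23 at Q = 8. Since P = $98 ≥ min AVC, the firm produces.
With MC = 87 - 32Q + 3Q^2, P = MC on the upward-sloping part at Q* = 11.
TR = 98·11 = 1078. TC = 756 + 352 = 1108. Profit = 1078 − 1108 = -$30.
That loss of $30 beats the $756 the firm would lose by shutting down; producing recovers $726 of fixed cost.

Profit = -$30 at Q = 11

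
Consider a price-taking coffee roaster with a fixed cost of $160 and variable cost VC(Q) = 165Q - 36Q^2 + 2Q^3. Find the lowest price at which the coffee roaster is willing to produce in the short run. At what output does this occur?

$3 per unit, at Q = 9

Short-run supply begins at min AVC. From VC = 165Q - 36Q^2 + 2Q^3, AVC = 165 - 36Q + 2Q^2.
At the minimum of AVC, MC = AVC. MC = 165 - 72Q + 6Q^2; setting MC = AVC gives 4Q^2 - 36Q = 0, so Q = 9. min AVC = 3.
The firm shuts down for any P below $3.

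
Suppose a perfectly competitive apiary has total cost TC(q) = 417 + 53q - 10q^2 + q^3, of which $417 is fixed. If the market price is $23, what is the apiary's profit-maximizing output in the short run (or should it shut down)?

From TC, MC = TC'(q) = 53 - 20q + 3q^2 and AVC = VC/q = 53 - 10q + q^2.
The AVC parabola has its vertex at q = 10/2 = 5, where AVC = 53 - 10·5 + 5^2 = $28.
With P < min AVC ($23 < $28), every unit sold adds to the loss.
The firm minimizes its loss by shutting down and losing only its fixed cost of $417.

Shut down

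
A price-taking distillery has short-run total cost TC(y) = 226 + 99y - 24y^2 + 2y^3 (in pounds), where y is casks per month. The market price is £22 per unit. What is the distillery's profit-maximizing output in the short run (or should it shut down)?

From TC, MC = TC'(y) = 99 - 48y + 6y^2 and AVC = VC/y = 99 - 24y + 2y^2.
AVC hits its minimum where MC = AVC, at y = 6, giving min AVC = 99 - 24·6 + 2·6^2 = £27.
P = £22 lies below min AVC = £27; no output level covers variable cost.
The firm minimizes its loss by shutting down and losing only its fixed cost of £226.

Shut down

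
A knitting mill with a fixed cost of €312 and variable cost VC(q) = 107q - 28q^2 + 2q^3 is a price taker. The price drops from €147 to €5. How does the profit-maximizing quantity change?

Output falls from 10 to 0 (the firm shuts down)

MC = 107 - 56q + 6q^2; the shutdown threshold is min AVC = €9 (at q = 7).
At P = €147 ≥ min AVC, set P = MC on the rising branch: q = 10.
At P = €5 < min AVC = €9, price no longer covers variable cost at any output, so the firm shuts down: q = 0.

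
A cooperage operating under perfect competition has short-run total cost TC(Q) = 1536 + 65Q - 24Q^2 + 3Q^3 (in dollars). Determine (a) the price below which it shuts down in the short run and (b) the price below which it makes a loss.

Shutdown price = $17; break-even price = $257

AVC = 65 - 24Q + 3Q^2; minimized at Q = 4, giving min AVC = $17. That is the shutdown price.
ATC = 1536/Q + 65 - 24Q + 3Q^2. Setting dATC/dQ = −1536/Q^2 − 24 + 6Q = 0 gives Q = 8 (since 6·8^3 − 24·8^2 = 1536).
min ATC = 1536/8 + 65 − 24·8 + 3·8^2 = $257. That is the break-even price.
For $17 ≤ P < $257 the firm produces at a loss; below $17 it shuts down.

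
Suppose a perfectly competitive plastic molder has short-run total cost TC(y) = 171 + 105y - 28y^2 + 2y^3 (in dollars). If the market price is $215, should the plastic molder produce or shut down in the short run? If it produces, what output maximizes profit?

Strip out fixed cost: VC = 105y - 28y^2 + 2y^3. Then AVC = 105 - 28y + 2y^2 and MC = 105 - 56y + 6y^2.
The AVC parabola has its vertex at y = 28/4 = 7, where AVC = 105 - 28·7 + 2·7^2 = $7.
P = $215 exceeds min AVC = $7, so the firm stays open.
Solving P = MC: -110 - 56y + 6y^2 = 0 ⇒ y = -5/3 or 11. On the upward-sloping branch, y* = 11.
Check: AVC at y = 11 is $39 ≤ P, so revenue covers variable cost.
Profit = P·y − TC = 215·11 − 600 = $1765.

Produce at y = 11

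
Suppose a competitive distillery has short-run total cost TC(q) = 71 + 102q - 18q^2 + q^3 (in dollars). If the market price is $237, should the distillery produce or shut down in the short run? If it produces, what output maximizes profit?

Variable cost is VC = 102q - 18q^2 + q^3, so AVC = VC/q = 102 - 18q + q^2 and MC = dTC/dq = 102 - 36q + 3q^2.
AVC hits its minimum where MC = AVC, at q = 9, giving min AVC = 102 - 18·9 + 9^2 = $21.
Since P = $237 ≥ min AVC = $21, price covers variable cost and the firm should produce.
Solving P = MC: -135 - 36q + 3q^2 = 0 ⇒ q = -3 or 15. On the upward-sloping branch, q* = 15.
Check: AVC at q = 15 is $57 ≤ P, so revenue covers variable cost.
Profit = P·q − TC = 237·15 − 926 = $2629.

Produce at q = 15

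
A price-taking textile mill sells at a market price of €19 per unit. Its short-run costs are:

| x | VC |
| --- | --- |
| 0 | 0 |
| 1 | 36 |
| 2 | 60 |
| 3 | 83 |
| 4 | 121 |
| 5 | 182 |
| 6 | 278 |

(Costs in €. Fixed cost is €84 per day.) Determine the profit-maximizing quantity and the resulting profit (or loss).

Compute π = P·x − TC at each output: x=0: -84; x=1: -101; x=2: -106; x=3: -110; x=4: -129; x=5: -171; x=6: -248.
Profit is highest at x = 0. Equivalently, the lowest AVC in the table is 83/3 ≈ €27.67 at x = 3, and P = €19 falls below it — price never covers variable cost, so the firm shuts down and loses only its fixed cost.

x = 0 (shut down); profit = -€84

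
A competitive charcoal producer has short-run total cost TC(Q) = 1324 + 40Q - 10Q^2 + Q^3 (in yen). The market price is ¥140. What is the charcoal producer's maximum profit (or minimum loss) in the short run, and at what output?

AVC = 40 - 10Q + Q^2; min AVC = ¥15 at Q = 5. Since P = ¥140 ≥ min AVC, the firm produces.
With MC = 40 - 20Q + 3Q^2, P = MC on the upward-sloping part at Q* = 10.
TR = 140·10 = 1400. TC = 1324 + 400 = 1724. Profit = 1400 − 1724 = -¥324.
That loss of ¥324 beats the ¥1324 the firm would lose by shutting down; producing recovers ¥1000 of fixed cost.

Profit = -¥324 at Q = 10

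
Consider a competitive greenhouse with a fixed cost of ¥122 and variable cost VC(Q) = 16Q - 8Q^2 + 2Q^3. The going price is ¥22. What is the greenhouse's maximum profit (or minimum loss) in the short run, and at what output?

Profit = -¥86 at Q = 3

AVC = 16 - 8Q + 2Q^2 has its minimum ¥8 at Q = 2; price ¥22 clears that bar, so the firm operates.
MC = 16 - 16Q + 6Q^2. Setting P = MC and taking the root on the rising branch gives Q* = 3.
TR = 22·3 = 66. TC = 122 + 30 = 152. Profit = 66 − 152 = -¥86.
Shutting down would mean losing the fixed cost of ¥122, so operating at a loss of ¥86 is better by ¥36.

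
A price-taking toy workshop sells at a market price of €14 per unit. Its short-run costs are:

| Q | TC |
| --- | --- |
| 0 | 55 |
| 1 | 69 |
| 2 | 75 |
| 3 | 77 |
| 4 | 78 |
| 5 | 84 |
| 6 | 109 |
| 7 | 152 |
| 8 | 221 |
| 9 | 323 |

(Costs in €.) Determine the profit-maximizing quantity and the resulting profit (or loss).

Tabulate TR − TC: Q=0: -55; Q=1: -55; Q=2: -47; Q=3: -35; Q=4: -22; Q=5: -14; Q=6: -25; Q=7: -54; Q=8: -109; Q=9: -197.
Profit is maximized at Q = 5. AVC there is 29/5 = €5.80 ≤ P, so producing beats shutting down (which would give -€55).

Q = 5; profit = -€14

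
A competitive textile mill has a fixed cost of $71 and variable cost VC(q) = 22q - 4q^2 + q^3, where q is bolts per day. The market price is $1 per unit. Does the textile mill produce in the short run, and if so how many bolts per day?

Strip out fixed cost: VC = 22q - 4q^2 + q^3. Then AVC = 22 - 4q + q^2 and MC = 22 - 8q + 3q^2.
AVC is minimized where dAVC/dq = -4 + 2q = 0, at q = 2; min AVC = 22 - 4·2 + 2^2 = $18.
Since P = $1 < min AVC = $18, price fails to cover variable cost at any output.
The firm minimizes its loss by shutting down and losing only its fixed cost of $71.

Shut down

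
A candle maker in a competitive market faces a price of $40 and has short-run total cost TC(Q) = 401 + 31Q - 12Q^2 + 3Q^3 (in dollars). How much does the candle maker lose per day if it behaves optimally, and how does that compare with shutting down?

AVC = 31 - 12Q + 3Q^2 has its minimum $19 at Q = 2; price $40 clears that bar, so the firm operates.
With MC = 31 - 24Q + 9Q^2, P = MC on the upward-sloping part at Q* = 3.
TR = 40·3 = 120. TC = 401 + 66 = 467. Profit = 120 − 467 = -$347.
Shutting down would mean losing the fixed cost of $401, so operating at a loss of $347 is better by $54.

Profit = -$347 at Q = 3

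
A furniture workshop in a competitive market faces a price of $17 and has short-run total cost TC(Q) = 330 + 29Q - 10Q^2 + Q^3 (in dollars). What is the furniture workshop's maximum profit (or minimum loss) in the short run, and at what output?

AVC = 29 - 10Q + Q^2 has its minimum $4 at Q = 5; price $17 clears that bar, so the firm operates.
With MC = 29 - 20Q + 3Q^2, P = MC on the upward-sloping part at Q* = 6.
TR = 17·6 = 102. TC = 330 + 30 = 360. Profit = 102 − 360 = -$258.
That loss of $258 beats the $330 the firm would lose by shutting down; producing recovers $72 of fixed cost.

Profit = -$258 at Q = 6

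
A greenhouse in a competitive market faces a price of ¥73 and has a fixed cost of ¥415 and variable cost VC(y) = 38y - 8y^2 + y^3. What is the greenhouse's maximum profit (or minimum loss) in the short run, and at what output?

Profit = -¥121 at y = 7

AVC = 38 - 8y + y^2 has its minimum ¥22 at y = 4; price ¥73 clears that bar, so the firm operates.
With MC = 38 - 16y + 3y^2, P = MC on the upward-sloping part at y* = 7.
TR = 73·7 = 511. TC = 415 + 217 = 632. Profit = 511 − 632 = -¥121.
That loss of ¥121 beats the ¥415 the firm would lose by shutting down; producing recovers ¥294 of fixed cost.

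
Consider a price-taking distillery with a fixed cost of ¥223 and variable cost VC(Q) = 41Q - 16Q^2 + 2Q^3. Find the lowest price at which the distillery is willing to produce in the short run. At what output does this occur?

Short-run supply begins at min AVC. From VC = 41Q - 16Q^2 + 2Q^3, AVC = 41 - 16Q + 2Q^2.
At the minimum of AVC, MC = AVC. MC = 41 - 32Q + 6Q^2; setting MC = AVC gives 4Q^2 - 16Q = 0, so Q = 4. min AVC = 9.
The firm shuts down for any P below ¥9.

¥9 per unit, at Q = 4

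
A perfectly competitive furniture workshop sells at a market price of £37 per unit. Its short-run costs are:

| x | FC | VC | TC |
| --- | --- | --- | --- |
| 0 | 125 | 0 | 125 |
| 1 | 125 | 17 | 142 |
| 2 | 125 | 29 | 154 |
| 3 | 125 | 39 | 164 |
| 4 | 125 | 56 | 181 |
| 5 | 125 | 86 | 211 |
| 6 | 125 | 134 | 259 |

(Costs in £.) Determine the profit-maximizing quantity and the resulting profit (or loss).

Tabulate TR − TC: x=0: -125; x=1: -105; x=2: -80; x=3: -53; x=4: -33; x=5: -26; x=6: -37.
Profit is maximized at x = 5. AVC there is 86/5 = £17.20 ≤ P, so producing beats shutting down (which would give -£125).

x = 5; profit = -£26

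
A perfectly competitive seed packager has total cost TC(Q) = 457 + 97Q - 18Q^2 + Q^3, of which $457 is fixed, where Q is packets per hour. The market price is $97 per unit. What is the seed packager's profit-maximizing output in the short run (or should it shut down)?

Strip out fixed cost: VC = 97Q - 18Q^2 + Q^3. Then AVC = 97 - 18Q + Q^2 and MC = 97 - 36Q + 3Q^2.
AVC is minimized where dAVC/dQ = -18 + 2Q = 0, at Q = 9; min AVC = 97 - 18·9 + 9^2 = $16.
P = $97 exceeds min AVC = $16, so the firm stays open.
Solving P = MC: -36Q + 3Q^2 = 0 ⇒ Q = 0 or 12. On the upward-sloping branch, Q* = 12.
Check: AVC at Q = 12 is $25 ≤ P, so revenue covers variable cost.
Profit = P·Q − TC = 97·12 − 757 = $407.

Produce at Q = 12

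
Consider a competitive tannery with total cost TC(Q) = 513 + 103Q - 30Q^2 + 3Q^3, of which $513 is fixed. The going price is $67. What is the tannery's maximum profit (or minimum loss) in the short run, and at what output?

AVC = 103 - 30Q + 3Q^2 has its minimum $28 at Q = 5; price $67 clears that bar, so the firm operates.
With MC = 103 - 60Q + 9Q^2, P = MC on the upward-sloping part at Q* = 6.
TR = 67·6 = 402. TC = 513 + 186 = 699. Profit = 402 − 699 = -$297.
By producing, the firm covers all variable cost plus $216 of fixed cost; shutting down would lose the full $513.

Profit = -$297 at Q = 6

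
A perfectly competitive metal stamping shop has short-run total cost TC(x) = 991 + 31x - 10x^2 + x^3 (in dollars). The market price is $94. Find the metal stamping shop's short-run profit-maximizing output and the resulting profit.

AVC = 31 - 10x + x^2; min AVC = $6 at x = 5. Since P = $94 ≥ min AVC, the firm produces.
With MC = 31 - 20x + 3x^2, P = MC on the upward-sloping part at x* = 9.
TR = 94·9 = 846. TC = 991 + 198 = 1189. Profit = 846 − 1189 = -$343.
Shutting down would mean losing the fixed cost of $991, so operating at a loss of $343 is better by $648.

Profit = -$343 at x = 9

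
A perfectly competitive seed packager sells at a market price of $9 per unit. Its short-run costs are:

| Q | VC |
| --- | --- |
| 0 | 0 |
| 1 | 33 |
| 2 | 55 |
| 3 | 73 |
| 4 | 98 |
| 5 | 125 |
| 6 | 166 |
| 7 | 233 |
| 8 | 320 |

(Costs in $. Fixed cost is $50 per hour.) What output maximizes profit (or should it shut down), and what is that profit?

Q = 0 (shut down); profit = -$50

Tabulate TR − TC: Q=0: -50; Q=1: -74; Q=2: -87; Q=3: -96; Q=4: -112; Q=5: -130; Q=6: -162; Q=7: -220; Q=8: -298.
Profit is highest at Q = 0. Equivalently, the lowest AVC in the table is 73/3 ≈ $24.33 at Q = 3, and P = $9 falls below it — price never covers variable cost, so the firm shuts down and loses only its fixed cost.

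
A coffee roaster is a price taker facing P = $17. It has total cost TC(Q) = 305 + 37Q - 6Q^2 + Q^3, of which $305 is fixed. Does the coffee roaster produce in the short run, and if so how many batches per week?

Variable cost is VC = 37Q - 6Q^2 + Q^3, so AVC = VC/Q = 37 - 6Q + Q^2 and MC = dTC/dQ = 37 - 12Q + 3Q^2.
AVC hits its minimum where MC = AVC, at Q = 3, giving min AVC = 37 - 6·3 + 3^2 = $28.
Since P = $17 < min AVC = $28, price fails to cover variable cost at any output.
Best response: produce nothing and absorb the $305 fixed cost.

Shut down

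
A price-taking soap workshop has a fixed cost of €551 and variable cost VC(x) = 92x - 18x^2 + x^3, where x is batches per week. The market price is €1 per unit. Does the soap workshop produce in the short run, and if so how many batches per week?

Shut down

From TC, MC = TC'(x) = 92 - 36x + 3x^2 and AVC = VC/x = 92 - 18x + x^2.
The AVC parabola has its vertex at x = 18/2 = 9, where AVC = 92 - 18·9 + 9^2 = €11.
Since P = €1 < min AVC = €11, price fails to cover variable cost at any output.
The firm minimizes its loss by shutting down and losing only its fixed cost of €551.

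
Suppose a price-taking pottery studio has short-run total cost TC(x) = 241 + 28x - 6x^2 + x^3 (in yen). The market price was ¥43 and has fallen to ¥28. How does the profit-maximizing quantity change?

AVC = 28 - 6x + x^2, minimized at x = 3 where min AVC = ¥19. MC = 28 - 12x + 3x^2.
At P = ¥43 ≥ min AVC, set P = MC on the rising branch: x = 5.
At P = ¥28 ≥ min AVC, set P = MC: x = 4. The firm stays open but cuts output.

Output falls from 5 to 4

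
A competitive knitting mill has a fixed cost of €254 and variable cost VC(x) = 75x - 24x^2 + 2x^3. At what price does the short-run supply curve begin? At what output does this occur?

The shutdown price is the minimum of AVC. VC = 75x - 24x^2 + 2x^3, so AVC = 75 - 24x + 2x^2.
dAVC/dx = -24 + 4x = 0 gives x = 6. min AVC = 75 - 24·6 + 2·6^2 = 3.
So the shutdown price is €3.

€3 per unit, at x = 6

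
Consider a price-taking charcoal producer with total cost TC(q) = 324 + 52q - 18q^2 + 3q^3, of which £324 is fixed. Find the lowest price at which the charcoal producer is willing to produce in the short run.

Short-run supply begins at min AVC. From VC = 52q - 18q^2 + 3q^3, AVC = 52 - 18q + 3q^2.
At the minimum of AVC, MC = AVC. MC = 52 - 36q + 9q^2; setting MC = AVC gives 6q^2 - 18q = 0, so q = 3. min AVC = 25.
The firm shuts down for any P below £25.

£25 per unit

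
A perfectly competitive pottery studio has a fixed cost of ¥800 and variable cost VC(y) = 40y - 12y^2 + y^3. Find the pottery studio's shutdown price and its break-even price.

Shutdown price = ¥4; break-even price = ¥100

AVC = 40 - 12y + y^2; minimized at y = 6, giving min AVC = ¥4. That is the shutdown price.
ATC = 800/y + 40 - 12y + y^2. Setting dATC/dy = −800/y^2 − 12 + 2y = 0 gives y = 10 (since 2·10^3 − 12·10^2 = 800).
min ATC = 800/10 + 40 − 12·10 + 10^2 = ¥100. That is the break-even price.
Between these two prices the firm operates at a loss; above ¥100 it earns a profit.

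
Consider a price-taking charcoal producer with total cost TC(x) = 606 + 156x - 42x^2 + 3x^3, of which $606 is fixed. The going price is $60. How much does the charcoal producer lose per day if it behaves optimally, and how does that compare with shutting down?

Profit = -$222 at x = 8

AVC = 156 - 42x + 3x^2; min AVC = $9 at x = 7. Since P = $60 ≥ min AVC, the firm produces.
With MC = 156 - 84x + 9x^2, P = MC on the upward-sloping part at x* = 8.
TR = 60·8 = 480. TC = 606 + 96 = 702. Profit = 480 − 702 = -$222.
Shutting down would mean losing the fixed cost of $606, so operating at a loss of $222 is better by $384.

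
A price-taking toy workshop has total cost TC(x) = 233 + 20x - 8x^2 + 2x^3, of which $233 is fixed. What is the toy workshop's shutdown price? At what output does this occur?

The firm shuts down when price falls below the minimum of average variable cost. AVC = VC/x = 20 - 8x + 2x^2.
dAVC/dx = -8 + 4x = 0 gives x = 2. min AVC = 20 - 8·2 + 2·2^2 = 12.
For P < $12 the firm produces nothing.

$12 per unit, at x = 2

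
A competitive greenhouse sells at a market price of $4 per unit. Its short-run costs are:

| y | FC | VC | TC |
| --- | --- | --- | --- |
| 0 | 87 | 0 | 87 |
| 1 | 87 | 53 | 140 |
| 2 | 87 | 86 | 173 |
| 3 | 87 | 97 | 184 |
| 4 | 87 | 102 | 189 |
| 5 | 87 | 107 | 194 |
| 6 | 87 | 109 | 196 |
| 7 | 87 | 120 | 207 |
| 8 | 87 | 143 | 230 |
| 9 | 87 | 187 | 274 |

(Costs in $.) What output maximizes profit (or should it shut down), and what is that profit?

Compute π = P·y − TC at each output: y=0: -87; y=1: -136; y=2: -165; y=3: -172; y=4: -173; y=5: -174; y=6: -172; y=7: -179; y=8: -198; y=9: -238.
Profit is highest at y = 0. Equivalently, the lowest AVC in the table is 120/7 ≈ $17.14 at y = 7, and P = $4 falls below it — price never covers variable cost, so the firm shuts down and loses only its fixed cost.

y = 0 (shut down); profit = -$87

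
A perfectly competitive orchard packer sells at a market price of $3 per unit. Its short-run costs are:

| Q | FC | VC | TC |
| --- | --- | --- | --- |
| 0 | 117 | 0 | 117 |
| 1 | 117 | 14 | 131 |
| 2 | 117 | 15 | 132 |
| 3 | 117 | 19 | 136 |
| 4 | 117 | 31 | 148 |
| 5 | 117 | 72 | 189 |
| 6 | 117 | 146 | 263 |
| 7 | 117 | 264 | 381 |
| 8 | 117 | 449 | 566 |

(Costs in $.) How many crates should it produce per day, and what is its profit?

Tabulate TR − TC: Q=0: -117; Q=1: -128; Q=2: -126; Q=3: -127; Q=4: -136; Q=5: -174; Q=6: -245; Q=7: -360; Q=8: -542.
Profit is highest at Q = 0. Equivalently, the lowest AVC in the table is 19/3 ≈ $6.33 at Q = 3, and P = $3 falls below it — price never covers variable cost, so the firm shuts down and loses only its fixed cost.

Q = 0 (shut down); profit = -$117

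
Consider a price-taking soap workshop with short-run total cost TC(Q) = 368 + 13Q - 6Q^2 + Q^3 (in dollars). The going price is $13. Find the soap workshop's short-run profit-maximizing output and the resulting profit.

AVC = 13 - 6Q + Q^2; min AVC = $4 at Q = 3. Since P = $13 ≥ min AVC, the firm produces.
MC = 13 - 12Q + 3Q^2. Setting P = MC and taking the root on the rising branch gives Q* = 4.
TR = 13·4 = 52. TC = 368 + 20 = 388. Profit = 52 − 388 = -$336.
Shutting down would mean losing the fixed cost of $368, so operating at a loss of $336 is better by $32.

Profit = -$336 at Q = 4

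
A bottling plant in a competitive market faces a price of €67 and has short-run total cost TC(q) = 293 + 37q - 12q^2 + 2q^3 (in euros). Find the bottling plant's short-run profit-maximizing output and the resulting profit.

Profit = -€93 at q = 5

AVC = 37 - 12q + 2q^2 has its minimum €19 at q = 3; price €67 clears that bar, so the firm operates.
MC = 37 - 24q + 6q^2. Setting P = MC and taking the root on the rising branch gives q* = 5.
TR = 67·5 = 335. TC = 293 + 135 = 428. Profit = 335 − 428 = -€93.
Shutting down would mean losing the fixed cost of €293, so operating at a loss of €93 is better by €200.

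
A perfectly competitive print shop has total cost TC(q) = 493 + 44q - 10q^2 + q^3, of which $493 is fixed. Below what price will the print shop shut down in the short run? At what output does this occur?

The shutdown price is the minimum of AVC. VC = 44q - 10q^2 + q^3, so AVC = 44 - 10q + q^2.
dAVC/dq = -10 + 2q = 0 gives q = 5. min AVC = 44 - 10·5 + 5^2 = 19.
For P < $19 the firm produces nothing.

$19 per unit, at q = 5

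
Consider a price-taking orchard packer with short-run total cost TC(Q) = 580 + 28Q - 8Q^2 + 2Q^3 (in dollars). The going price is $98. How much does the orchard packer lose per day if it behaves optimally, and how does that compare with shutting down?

Profit = -$280 at Q = 5

AVC = 28 - 8Q + 2Q^2 has its minimum $20 at Q = 2; price $98 clears that bar, so the firm operates.
MC = 28 - 16Q + 6Q^2. Setting P = MC and taking the root on the rising branch gives Q* = 5.
TR = 98·5 = 490. TC = 580 + 190 = 770. Profit = 490 − 770 = -$280.
By producing, the firm covers all variable cost plus $300 of fixed cost; shutting down would lose the full $580.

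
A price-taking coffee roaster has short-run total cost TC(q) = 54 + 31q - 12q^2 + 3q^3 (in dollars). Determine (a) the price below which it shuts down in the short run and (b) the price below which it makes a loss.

Shutdown price = $19; break-even price = $40

AVC = 31 - 12q + 3q^2; minimized at q = 2, giving min AVC = $19. That is the shutdown price.
ATC = 54/q + 31 - 12q + 3q^2. Setting dATC/dq = −54/q^2 − 12 + 6q = 0 gives q = 3 (since 6·3^3 − 12·3^2 = 54).
min ATC = 54/3 + 31 − 12·3 + 3·3^2 = $40. That is the break-even price.
Between these two prices the firm operates at a loss; above $40 it earns a profit.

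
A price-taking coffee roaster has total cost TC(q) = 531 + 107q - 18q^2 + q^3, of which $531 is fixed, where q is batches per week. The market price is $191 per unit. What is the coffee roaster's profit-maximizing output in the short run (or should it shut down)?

From TC, MC = TC'(q) = 107 - 36q + 3q^2 and AVC = VC/q = 107 - 18q + q^2.
The AVC parabola has its vertex at q = 18/2 = 9, where AVC = 107 - 18·9 + 9^2 = $26.
Since P = $191 ≥ min AVC = $26, price covers variable cost and the firm should produce.
P = MC gives -84 - 36q + 3q^2 = 0, with roots -2 and 14. Take the larger (rising MC): q* = 14.
Check: AVC at q = 14 is $51 ≤ P, so revenue covers variable cost.
Profit = P·q − TC = 191·14 − 1245 = $1429.

Produce at q = 14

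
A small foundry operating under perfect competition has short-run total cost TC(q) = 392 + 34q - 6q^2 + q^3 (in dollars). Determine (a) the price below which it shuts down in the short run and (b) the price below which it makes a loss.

Shutdown price = $25; break-even price = $97

Shutdown price = min AVC. AVC = 34 - 6q + q^2, with vertex at q = 3 and minimum $25.
ATC = 392/q + 34 - 6q + q^2. Setting dATC/dq = −392/q^2 − 6 + 2q = 0 gives q = 7 (since 2·7^3 − 6·7^2 = 392).
min ATC = 392/7 + 34 − 6·7 + 7^2 = $97. That is the break-even price.
Between these two prices the firm operates at a loss; above $97 it earns a profit.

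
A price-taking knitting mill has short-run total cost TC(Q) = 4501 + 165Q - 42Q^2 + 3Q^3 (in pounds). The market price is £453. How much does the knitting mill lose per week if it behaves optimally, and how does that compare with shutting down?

Profit = -£181 at Q = 12

AVC = 165 - 42Q + 3Q^2 has its minimum £18 at Q = 7; price £453 clears that bar, so the firm operates.
MC = 165 - 84Q + 9Q^2. Setting P = MC and taking the root on the rising branch gives Q* = 12.
TR = 453·12 = 5436. TC = 4501 + 1116 = 5617. Profit = 5436 − 5617 = -£181.
That loss of £181 beats the £4501 the firm would lose by shutting down; producing recovers £4320 of fixed cost.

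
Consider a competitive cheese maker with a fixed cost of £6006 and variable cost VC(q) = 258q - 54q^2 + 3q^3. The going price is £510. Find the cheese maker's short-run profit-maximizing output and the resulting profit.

AVC = 258 - 54q + 3q^2; min AVC = £15 at q = 9. Since P = £510 ≥ min AVC, the firm produces.
MC = 258 - 108q + 9q^2. Setting P = MC and taking the root on the rising branch gives q* = 14.
TR = 510·14 = 7140. TC = 6006 + 1260 = 7266. Profit = 7140 − 7266 = -£126.
Shutting down would mean losing the fixed cost of £6006, so operating at a loss of £126 is better by £5880.

Profit = -£126 at q = 14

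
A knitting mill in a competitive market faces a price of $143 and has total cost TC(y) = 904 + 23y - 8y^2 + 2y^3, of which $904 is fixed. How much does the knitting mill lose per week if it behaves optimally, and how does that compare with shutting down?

Profit = -$328 at y = 6

AVC = 23 - 8y + 2y^2; min AVC = $15 at y = 2. Since P = $143 ≥ min AVC, the firm produces.
MC = 23 - 16y + 6y^2. Setting P = MC and taking the root on the rising branch gives y* = 6.
TR = 143·6 = 858. TC = 904 + 282 = 1186. Profit = 858 − 1186 = -$328.
Shutting down would mean losing the fixed cost of $904, so operating at a loss of $328 is better by $576.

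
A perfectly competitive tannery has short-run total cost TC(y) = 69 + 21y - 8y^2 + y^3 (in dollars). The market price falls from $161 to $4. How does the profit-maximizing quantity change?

Output falls from 10 to 0 (the firm shuts down)

AVC = 21 - 8y + y^2, minimized at y = 4 where min AVC = $5. MC = 21 - 16y + 3y^2.
With P = $161 above the shutdown price, P = MC gives y = 10.
At P = $4 < min AVC = $5, price no longer covers variable cost at any output, so the firm shuts down: y = 0.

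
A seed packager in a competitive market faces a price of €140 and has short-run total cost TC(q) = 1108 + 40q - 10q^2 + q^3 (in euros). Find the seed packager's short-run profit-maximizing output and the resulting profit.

AVC = 40 - 10q + q^2; min AVC = €15 at q = 5. Since P = €140 ≥ min AVC, the firm produces.
MC = 40 - 20q + 3q^2. Setting P = MC and taking the root on the rising branch gives q* = 10.
TR = 140·10 = 1400. TC = 1108 + 400 = 1508. Profit = 1400 − 1508 = -€108.
That loss of €108 beats the €1108 the firm would lose by shutting down; producing recovers €1000 of fixed cost.

Profit = -€108 at q = 10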